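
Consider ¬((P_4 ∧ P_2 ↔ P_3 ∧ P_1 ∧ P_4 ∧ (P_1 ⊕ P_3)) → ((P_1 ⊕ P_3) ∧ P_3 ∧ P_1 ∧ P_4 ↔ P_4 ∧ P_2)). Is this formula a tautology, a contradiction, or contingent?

contradiction

 P_1    P_2    P_3    P_4   |  (P_4 ∧ P_2)  (P_3 ∧ P_1 ∧ P_4)  (P_1 ⊕ P_3)    φ  
 True   True   True   True  |      True            True           False     False
 True   True   True  False  |     False           False           False     False
 True   True  False   True  |      True           False            True     False
 True   True  False  False  |     False           False            True     False
 True  False   True   True  |     False            True           False     False
 True  False   True  False  |     False           False           False     False
 True  False  False   True  |     False           False            True     False
 True  False  False  False  |     False           False            True     False
False   True   True   True  |      True           False            True     False
False   True   True  False  |     False           False            True     False
False   True  False   True  |      True           False           False     False
False   True  False  False  |     False           False           False     False
False  False   True   True  |     False           False            True     False
False  False   True  False  |     False           False            True     False
False  False  False   True  |     False           False           False     False
False  False  False  False  |     False           False           False     False
Every row is False, so the formula is a contradiction.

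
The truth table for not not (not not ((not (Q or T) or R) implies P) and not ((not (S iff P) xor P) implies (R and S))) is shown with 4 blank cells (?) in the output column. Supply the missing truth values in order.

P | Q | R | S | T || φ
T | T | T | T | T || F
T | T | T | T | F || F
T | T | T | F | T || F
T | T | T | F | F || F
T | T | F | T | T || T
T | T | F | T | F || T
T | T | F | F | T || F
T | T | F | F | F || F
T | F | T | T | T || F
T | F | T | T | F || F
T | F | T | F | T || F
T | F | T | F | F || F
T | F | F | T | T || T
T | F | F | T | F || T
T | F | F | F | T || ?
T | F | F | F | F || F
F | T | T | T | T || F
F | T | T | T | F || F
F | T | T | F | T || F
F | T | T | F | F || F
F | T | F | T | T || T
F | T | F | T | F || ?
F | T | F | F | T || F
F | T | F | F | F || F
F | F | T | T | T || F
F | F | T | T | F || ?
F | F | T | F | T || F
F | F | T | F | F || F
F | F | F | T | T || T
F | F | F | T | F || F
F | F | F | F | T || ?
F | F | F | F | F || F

F, T, F, F

Row 15: (not not ((not (Q or T) or R) implies P) and not ((not (S iff P) xor P) implies (R and S))) = F, not (not not ((not (Q or T) or R) implies P) and not ((not (S iff P) xor P) implies (R and S))) = T, so the formula = F.
Row 22: (not not ((not (Q or T) or R) implies P) and not ((not (S iff P) xor P) implies (R and S))) = T, not (not not ((not (Q or T) or R) implies P) and not ((not (S iff P) xor P) implies (R and S))) = F, so the formula = T.
Row 26: (not not ((not (Q or T) or R) implies P) and not ((not (S iff P) xor P) implies (R and S))) = F, not (not not ((not (Q or T) or R) implies P) and not ((not (S iff P) xor P) implies (R and S))) = T, so the formula = F.
Row 31: (not not ((not (Q or T) or R) implies P) and not ((not (S iff P) xor P) implies (R and S))) = F, not (not not ((not (Q or T) or R) implies P) and not ((not (S iff P) xor P) implies (R and S))) = T, so the formula = F.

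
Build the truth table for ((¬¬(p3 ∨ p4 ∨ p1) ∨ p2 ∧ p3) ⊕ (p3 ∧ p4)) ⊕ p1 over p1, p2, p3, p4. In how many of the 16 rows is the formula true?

  p1     p2     p3     p4   |  (p3 ∨ p4 ∨ p1)  ¬(p3 ∨ p4 ∨ p1)  ¬¬(p3 ∨ p4 ∨ p1)  (p2 ∧ p3)  (p3 ∧ p4)    φ  
 True   True   True   True  |       True            False             True           True       True     True
 True   True   True  False  |       True            False             True           True      False    False
 True   True  False   True  |       True            False             True          False      False    False
 True   True  False  False  |       True            False             True          False      False    False
 True  False   True   True  |       True            False             True          False       True     True
 True  False   True  False  |       True            False             True          False      False    False
 True  False  False   True  |       True            False             True          False      False    False
 True  False  False  False  |       True            False             True          False      False    False
False   True   True   True  |       True            False             True           True       True    False
False   True   True  False  |       True            False             True           True      False     True
False   True  False   True  |       True            False             True          False      False     True
False   True  False  False  |      False             True            False          False      False    False
False  False   True   True  |       True            False             True          False       True    False
False  False   True  False  |       True            False             True          False      False     True
False  False  False   True  |       True            False             True          False      False     True
False  False  False  False  |      False             True            False          False      False    False
The formula is true on 6 of the 16 rows.

6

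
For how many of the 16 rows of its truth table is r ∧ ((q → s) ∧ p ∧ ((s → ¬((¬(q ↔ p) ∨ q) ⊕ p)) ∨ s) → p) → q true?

  p   |   q   |   r   |   s   || (q → s) | (q ↔ p) | ¬(q ↔ p) | (¬(q ↔ p) ∨ q) | ((¬(q ↔ p) ∨ q) ⊕ p) | ¬((¬(q ↔ p) ∨ q) ⊕ p) | (s → ¬((¬(q ↔ p) ∨ q) ⊕ p)) |   φ  
 True |  True |  True |  True ||   True  |   True  |  False   |      True      |        False         |          True         |             True            |  True
 True |  True |  True | False ||  False  |   True  |  False   |      True      |        False         |          True         |             True            |  True
 True |  True | False |  True ||   True  |   True  |  False   |      True      |        False         |          True         |             True            |  True
 True |  True | False | False ||  False  |   True  |  False   |      True      |        False         |          True         |             True            |  True
 True | False |  True |  True ||   True  |  False  |   True   |      True      |        False         |          True         |             True            | False
 True | False |  True | False ||   True  |  False  |   True   |      True      |        False         |          True         |             True            | False
 True | False | False |  True ||   True  |  False  |   True   |      True      |        False         |          True         |             True            |  True
 True | False | False | False ||   True  |  False  |   True   |      True      |        False         |          True         |             True            |  True
False |  True |  True |  True ||   True  |  False  |   True   |      True      |         True         |         False         |            False            |  True
False |  True |  True | False ||  False  |  False  |   True   |      True      |         True         |         False         |             True            |  True
False |  True | False |  True ||   True  |  False  |   True   |      True      |         True         |         False         |            False            |  True
False |  True | False | False ||  False  |  False  |   True   |      True      |         True         |         False         |             True            |  True
False | False |  True |  True ||   True  |   True  |  False   |     False      |        False         |          True         |             True            | False
False | False |  True | False ||   True  |   True  |  False   |     False      |        False         |          True         |             True            | False
False | False | False |  True ||   True  |   True  |  False   |     False      |        False         |          True         |             True            |  True
False | False | False | False ||   True  |   True  |  False   |     False      |        False         |          True         |             True            |  True
The formula is true on 12 of the 16 rows.

12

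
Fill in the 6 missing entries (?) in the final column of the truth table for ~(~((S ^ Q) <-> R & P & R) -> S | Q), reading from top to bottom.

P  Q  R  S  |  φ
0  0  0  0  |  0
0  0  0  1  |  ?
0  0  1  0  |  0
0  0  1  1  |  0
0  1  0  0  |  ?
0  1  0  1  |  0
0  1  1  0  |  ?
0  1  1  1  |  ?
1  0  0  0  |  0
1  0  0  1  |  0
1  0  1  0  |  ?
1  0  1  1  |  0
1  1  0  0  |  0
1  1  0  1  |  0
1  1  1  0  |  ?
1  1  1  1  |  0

Row P=0, Q=0, R=0, S=1: ~((S ^ Q) <-> R & P & R) = 1, (S | Q) = 1, (~((S ^ Q) <-> R & P & R) -> S | Q) = 1, so the formula = 0.
Row P=0, Q=1, R=0, S=0: ~((S ^ Q) <-> R & P & R) = 1, (S | Q) = 1, (~((S ^ Q) <-> R & P & R) -> S | Q) = 1, so the formula = 0.
Row P=0, Q=1, R=1, S=0: ~((S ^ Q) <-> R & P & R) = 1, (S | Q) = 1, (~((S ^ Q) <-> R & P & R) -> S | Q) = 1, so the formula = 0.
Row P=0, Q=1, R=1, S=1: ~((S ^ Q) <-> R & P & R) = 0, (S | Q) = 1, (~((S ^ Q) <-> R & P & R) -> S | Q) = 1, so the formula = 0.
Row P=1, Q=0, R=1, S=0: ~((S ^ Q) <-> R & P & R) = 1, (S | Q) = 0, (~((S ^ Q) <-> R & P & R) -> S | Q) = 0, so the formula = 1.
Row P=1, Q=1, R=1, S=0: ~((S ^ Q) <-> R & P & R) = 0, (S | Q) = 1, (~((S ^ Q) <-> R & P & R) -> S | Q) = 1, so the formula = 0.

0, 0, 0, 0, 1, 0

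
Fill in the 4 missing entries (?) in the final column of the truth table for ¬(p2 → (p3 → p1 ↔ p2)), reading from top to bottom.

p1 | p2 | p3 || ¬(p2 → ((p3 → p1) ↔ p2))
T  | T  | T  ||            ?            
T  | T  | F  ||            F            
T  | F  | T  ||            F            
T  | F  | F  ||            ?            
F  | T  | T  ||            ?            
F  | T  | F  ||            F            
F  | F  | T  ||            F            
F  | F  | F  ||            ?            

Row p1=T, p2=T, p3=T: (p3 → p1 ↔ p2) = T, (p2 → (p3 → p1 ↔ p2)) = T, so ¬(p2 → ((p3 → p1) ↔ p2)) = F.
Row p1=T, p2=F, p3=F: (p3 → p1 ↔ p2) = F, (p2 → (p3 → p1 ↔ p2)) = T, so ¬(p2 → ((p3 → p1) ↔ p2)) = F.
Row p1=F, p2=T, p3=T: (p3 → p1 ↔ p2) = F, (p2 → (p3 → p1 ↔ p2)) = F, so ¬(p2 → ((p3 → p1) ↔ p2)) = T.
Row p1=F, p2=F, p3=F: (p3 → p1 ↔ p2) = F, (p2 → (p3 → p1 ↔ p2)) = T, so ¬(p2 → ((p3 → p1) ↔ p2)) = F.

F, F, T, F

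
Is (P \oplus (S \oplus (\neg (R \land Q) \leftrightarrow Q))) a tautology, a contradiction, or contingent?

contingent

  P   |   Q   |   R   |   S   |   φ  
----- | ----- | ----- | ----- | -----
 True |  True |  True |  True | False
 True |  True |  True | False |  True
 True |  True | False |  True |  True
 True |  True | False | False | False
 True | False |  True |  True | False
 True | False |  True | False |  True
 True | False | False |  True | False
 True | False | False | False |  True
False |  True |  True |  True |  True
False |  True |  True | False | False
False |  True | False |  True | False
False |  True | False | False |  True
False | False |  True |  True |  True
False | False |  True | False | False
False | False | False |  True |  True
False | False | False | False | False
8 of 16 rows are True, so the formula is contingent.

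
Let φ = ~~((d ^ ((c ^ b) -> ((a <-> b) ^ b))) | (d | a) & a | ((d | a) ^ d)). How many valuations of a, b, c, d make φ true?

a  b  c  d  |  φ
F  F  F  F  |  T
F  F  F  T  |  F
F  F  T  F  |  T
F  F  T  T  |  F
F  T  F  F  |  T
F  T  F  T  |  F
F  T  T  F  |  T
F  T  T  T  |  F
T  F  F  F  |  T
T  F  F  T  |  T
T  F  T  F  |  T
T  F  T  T  |  T
T  T  F  F  |  T
T  T  F  T  |  T
T  T  T  F  |  T
T  T  T  T  |  T
The formula is true on 12 of the 16 rows.

12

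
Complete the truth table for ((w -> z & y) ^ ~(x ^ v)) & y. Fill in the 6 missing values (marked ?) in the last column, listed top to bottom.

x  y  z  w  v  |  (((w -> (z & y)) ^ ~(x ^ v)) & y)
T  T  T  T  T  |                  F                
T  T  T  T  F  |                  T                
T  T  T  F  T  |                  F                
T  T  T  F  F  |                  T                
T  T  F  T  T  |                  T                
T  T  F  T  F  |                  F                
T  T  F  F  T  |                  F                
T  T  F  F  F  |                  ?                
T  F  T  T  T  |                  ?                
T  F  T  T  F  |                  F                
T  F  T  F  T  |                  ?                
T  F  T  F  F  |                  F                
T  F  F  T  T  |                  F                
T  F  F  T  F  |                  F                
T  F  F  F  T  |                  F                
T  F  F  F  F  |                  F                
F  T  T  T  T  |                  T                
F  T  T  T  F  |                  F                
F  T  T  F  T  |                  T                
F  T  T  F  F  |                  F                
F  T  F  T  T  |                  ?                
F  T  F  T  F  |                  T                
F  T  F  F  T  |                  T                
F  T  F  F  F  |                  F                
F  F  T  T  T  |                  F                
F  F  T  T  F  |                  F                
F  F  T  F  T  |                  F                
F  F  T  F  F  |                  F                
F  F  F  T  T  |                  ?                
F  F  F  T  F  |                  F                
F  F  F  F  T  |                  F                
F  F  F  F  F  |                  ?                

Row x=T, y=T, z=F, w=F, v=F: ((w -> z & y) ^ ~(x ^ v)) = T, so (((w -> (z & y)) ^ ~(x ^ v)) & y) = T.
Row x=T, y=F, z=T, w=T, v=T: ((w -> z & y) ^ ~(x ^ v)) = T, so (((w -> (z & y)) ^ ~(x ^ v)) & y) = F.
Row x=T, y=F, z=T, w=F, v=T: ((w -> z & y) ^ ~(x ^ v)) = F, so (((w -> (z & y)) ^ ~(x ^ v)) & y) = F.
Row x=F, y=T, z=F, w=T, v=T: ((w -> z & y) ^ ~(x ^ v)) = F, so (((w -> (z & y)) ^ ~(x ^ v)) & y) = F.
Row x=F, y=F, z=F, w=T, v=T: ((w -> z & y) ^ ~(x ^ v)) = F, so (((w -> (z & y)) ^ ~(x ^ v)) & y) = F.
Row x=F, y=F, z=F, w=F, v=F: ((w -> z & y) ^ ~(x ^ v)) = F, so (((w -> (z & y)) ^ ~(x ^ v)) & y) = F.

T, F, F, F, F, F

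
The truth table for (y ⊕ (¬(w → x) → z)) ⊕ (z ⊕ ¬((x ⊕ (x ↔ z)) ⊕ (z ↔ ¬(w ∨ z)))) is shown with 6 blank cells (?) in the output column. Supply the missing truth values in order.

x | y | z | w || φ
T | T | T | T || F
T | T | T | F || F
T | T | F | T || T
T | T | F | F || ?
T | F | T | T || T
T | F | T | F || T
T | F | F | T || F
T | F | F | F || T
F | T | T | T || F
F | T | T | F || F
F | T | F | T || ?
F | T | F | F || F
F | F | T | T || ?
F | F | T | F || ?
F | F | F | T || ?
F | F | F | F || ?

Row x=T, y=T, z=F, w=F: (y ⊕ (¬(w → x) → z)) = F, (z ⊕ ¬((x ⊕ (x ↔ z)) ⊕ (z ↔ ¬(w ∨ z)))) = F, so the formula = F.
Row x=F, y=T, z=F, w=T: (y ⊕ (¬(w → x) → z)) = T, (z ⊕ ¬((x ⊕ (x ↔ z)) ⊕ (z ↔ ¬(w ∨ z)))) = T, so the formula = F.
Row x=F, y=F, z=T, w=T: (y ⊕ (¬(w → x) → z)) = T, (z ⊕ ¬((x ⊕ (x ↔ z)) ⊕ (z ↔ ¬(w ∨ z)))) = F, so the formula = T.
Row x=F, y=F, z=T, w=F: (y ⊕ (¬(w → x) → z)) = T, (z ⊕ ¬((x ⊕ (x ↔ z)) ⊕ (z ↔ ¬(w ∨ z)))) = F, so the formula = T.
Row x=F, y=F, z=F, w=T: (y ⊕ (¬(w → x) → z)) = F, (z ⊕ ¬((x ⊕ (x ↔ z)) ⊕ (z ↔ ¬(w ∨ z)))) = T, so the formula = T.
Row x=F, y=F, z=F, w=F: (y ⊕ (¬(w → x) → z)) = T, (z ⊕ ¬((x ⊕ (x ↔ z)) ⊕ (z ↔ ¬(w ∨ z)))) = F, so the formula = T.

F, F, T, T, T, T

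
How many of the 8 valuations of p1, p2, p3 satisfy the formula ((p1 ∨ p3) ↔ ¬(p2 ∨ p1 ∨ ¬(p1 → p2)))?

2

  p1  |   p2  |   p3  || (p1 ∨ p3) | (p1 → p2) | ¬(p1 → p2) | (p2 ∨ p1 ∨ ¬(p1 → p2)) | ¬(p2 ∨ p1 ∨ ¬(p1 → p2)) |   φ  
 True |  True |  True ||    True   |    True   |   False    |          True          |          False          | False
 True |  True | False ||    True   |    True   |   False    |          True          |          False          | False
 True | False |  True ||    True   |   False   |    True    |          True          |          False          | False
 True | False | False ||    True   |   False   |    True    |          True          |          False          | False
False |  True |  True ||    True   |    True   |   False    |          True          |          False          | False
False |  True | False ||   False   |    True   |   False    |          True          |          False          |  True
False | False |  True ||    True   |    True   |   False    |         False          |           True          |  True
False | False | False ||   False   |    True   |   False    |         False          |           True          | False
The formula is true on 2 of the 8 rows.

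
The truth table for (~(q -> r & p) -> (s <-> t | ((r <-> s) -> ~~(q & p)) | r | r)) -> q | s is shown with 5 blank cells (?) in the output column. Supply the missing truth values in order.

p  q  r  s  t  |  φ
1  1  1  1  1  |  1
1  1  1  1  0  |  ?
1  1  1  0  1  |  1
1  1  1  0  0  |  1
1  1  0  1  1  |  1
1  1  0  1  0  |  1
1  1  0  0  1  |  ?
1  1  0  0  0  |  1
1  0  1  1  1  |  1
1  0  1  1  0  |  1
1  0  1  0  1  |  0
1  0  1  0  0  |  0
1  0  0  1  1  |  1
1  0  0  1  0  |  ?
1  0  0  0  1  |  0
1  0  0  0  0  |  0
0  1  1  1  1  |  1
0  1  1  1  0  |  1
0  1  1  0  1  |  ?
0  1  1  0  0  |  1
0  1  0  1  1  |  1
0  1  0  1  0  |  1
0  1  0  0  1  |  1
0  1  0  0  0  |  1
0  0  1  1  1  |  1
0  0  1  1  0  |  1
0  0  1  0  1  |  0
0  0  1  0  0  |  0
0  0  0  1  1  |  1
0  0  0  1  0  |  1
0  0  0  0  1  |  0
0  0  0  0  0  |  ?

1, 1, 1, 1, 0

Row p=1, q=1, r=1, s=1, t=0: (~(q -> r & p) -> (s <-> t | ((r <-> s) -> ~~(q & p)) | r | r)) = 1, (q | s) = 1, so the formula = 1.
Row p=1, q=1, r=0, s=0, t=1: (~(q -> r & p) -> (s <-> t | ((r <-> s) -> ~~(q & p)) | r | r)) = 0, (q | s) = 1, so the formula = 1.
Row p=1, q=0, r=0, s=1, t=0: (~(q -> r & p) -> (s <-> t | ((r <-> s) -> ~~(q & p)) | r | r)) = 1, (q | s) = 1, so the formula = 1.
Row p=0, q=1, r=1, s=0, t=1: (~(q -> r & p) -> (s <-> t | ((r <-> s) -> ~~(q & p)) | r | r)) = 0, (q | s) = 1, so the formula = 1.
Row p=0, q=0, r=0, s=0, t=0: (~(q -> r & p) -> (s <-> t | ((r <-> s) -> ~~(q & p)) | r | r)) = 1, (q | s) = 0, so the formula = 0.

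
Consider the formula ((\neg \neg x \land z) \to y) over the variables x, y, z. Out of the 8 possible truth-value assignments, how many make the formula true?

7

x | y | z || \neg x | \neg \neg x | (\neg \neg x \land z) | ((\neg \neg x \land z) \to y)
F | F | F ||   T    |      F      |           F           |               T              
F | F | T ||   T    |      F      |           F           |               T              
F | T | F ||   T    |      F      |           F           |               T              
F | T | T ||   T    |      F      |           F           |               T              
T | F | F ||   F    |      T      |           F           |               T              
T | F | T ||   F    |      T      |           T           |               F              
T | T | F ||   F    |      T      |           F           |               T              
T | T | T ||   F    |      T      |           T           |               T              
The formula is true on 7 of the 8 rows.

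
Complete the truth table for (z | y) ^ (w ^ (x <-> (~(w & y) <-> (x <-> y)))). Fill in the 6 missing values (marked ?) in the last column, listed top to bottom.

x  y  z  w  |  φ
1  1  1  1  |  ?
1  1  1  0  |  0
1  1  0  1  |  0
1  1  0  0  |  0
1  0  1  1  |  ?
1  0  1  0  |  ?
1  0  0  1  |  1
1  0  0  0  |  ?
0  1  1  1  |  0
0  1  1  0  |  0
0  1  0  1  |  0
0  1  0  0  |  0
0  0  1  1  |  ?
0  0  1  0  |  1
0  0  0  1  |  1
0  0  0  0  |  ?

0, 0, 1, 0, 0, 0

Row x=1, y=1, z=1, w=1: (z | y) = 1, (w ^ (x <-> (~(w & y) <-> (x <-> y)))) = 1, so the formula = 0.
Row x=1, y=0, z=1, w=1: (z | y) = 1, (w ^ (x <-> (~(w & y) <-> (x <-> y)))) = 1, so the formula = 0.
Row x=1, y=0, z=1, w=0: (z | y) = 1, (w ^ (x <-> (~(w & y) <-> (x <-> y)))) = 0, so the formula = 1.
Row x=1, y=0, z=0, w=0: (z | y) = 0, (w ^ (x <-> (~(w & y) <-> (x <-> y)))) = 0, so the formula = 0.
Row x=0, y=0, z=1, w=1: (z | y) = 1, (w ^ (x <-> (~(w & y) <-> (x <-> y)))) = 1, so the formula = 0.
Row x=0, y=0, z=0, w=0: (z | y) = 0, (w ^ (x <-> (~(w & y) <-> (x <-> y)))) = 0, so the formula = 0.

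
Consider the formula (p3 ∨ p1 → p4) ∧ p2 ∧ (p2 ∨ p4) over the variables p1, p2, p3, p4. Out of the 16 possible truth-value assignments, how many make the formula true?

p1 | p2 | p3 | p4 || (p3 ∨ p1) | ((p3 ∨ p1) → p4) | (p2 ∨ p4) | (p2 ∧ (p2 ∨ p4)) | φ
T  | T  | T  | T  ||     T     |        T         |     T     |        T         | T
T  | T  | T  | F  ||     T     |        F         |     T     |        T         | F
T  | T  | F  | T  ||     T     |        T         |     T     |        T         | T
T  | T  | F  | F  ||     T     |        F         |     T     |        T         | F
T  | F  | T  | T  ||     T     |        T         |     T     |        F         | F
T  | F  | T  | F  ||     T     |        F         |     F     |        F         | F
T  | F  | F  | T  ||     T     |        T         |     T     |        F         | F
T  | F  | F  | F  ||     T     |        F         |     F     |        F         | F
F  | T  | T  | T  ||     T     |        T         |     T     |        T         | T
F  | T  | T  | F  ||     T     |        F         |     T     |        T         | F
F  | T  | F  | T  ||     F     |        T         |     T     |        T         | T
F  | T  | F  | F  ||     F     |        T         |     T     |        T         | T
F  | F  | T  | T  ||     T     |        T         |     T     |        F         | F
F  | F  | T  | F  ||     T     |        F         |     F     |        F         | F
F  | F  | F  | T  ||     F     |        T         |     T     |        F         | F
F  | F  | F  | F  ||     F     |        T         |     F     |        F         | F
The formula is true on 5 of the 16 rows.

5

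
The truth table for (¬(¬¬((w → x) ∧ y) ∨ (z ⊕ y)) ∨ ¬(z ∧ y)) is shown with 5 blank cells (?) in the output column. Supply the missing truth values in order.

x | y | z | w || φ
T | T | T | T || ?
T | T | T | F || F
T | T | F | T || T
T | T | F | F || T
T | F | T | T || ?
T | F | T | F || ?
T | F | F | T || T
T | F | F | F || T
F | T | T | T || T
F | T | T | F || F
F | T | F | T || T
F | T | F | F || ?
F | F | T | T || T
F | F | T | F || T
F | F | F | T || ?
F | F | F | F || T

F, T, T, T, T

Row x=T, y=T, z=T, w=T: ¬(¬¬((w → x) ∧ y) ∨ (z ⊕ y)) = F, ¬(z ∧ y) = F, so the formula = F.
Row x=T, y=F, z=T, w=T: ¬(¬¬((w → x) ∧ y) ∨ (z ⊕ y)) = F, ¬(z ∧ y) = T, so the formula = T.
Row x=T, y=F, z=T, w=F: ¬(¬¬((w → x) ∧ y) ∨ (z ⊕ y)) = F, ¬(z ∧ y) = T, so the formula = T.
Row x=F, y=T, z=F, w=F: ¬(¬¬((w → x) ∧ y) ∨ (z ⊕ y)) = F, ¬(z ∧ y) = T, so the formula = T.
Row x=F, y=F, z=F, w=T: ¬(¬¬((w → x) ∧ y) ∨ (z ⊕ y)) = T, ¬(z ∧ y) = T, so the formula = T.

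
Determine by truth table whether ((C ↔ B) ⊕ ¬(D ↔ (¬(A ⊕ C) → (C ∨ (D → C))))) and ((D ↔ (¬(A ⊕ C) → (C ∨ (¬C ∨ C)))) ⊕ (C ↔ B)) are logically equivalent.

A | B | C | D || φ | ψ
0 | 0 | 0 | 0 || 0 | 1
0 | 0 | 0 | 1 || 0 | 0
0 | 0 | 1 | 0 || 1 | 0
0 | 0 | 1 | 1 || 0 | 1
0 | 1 | 0 | 0 || 1 | 0
0 | 1 | 0 | 1 || 1 | 1
0 | 1 | 1 | 0 || 0 | 1
0 | 1 | 1 | 1 || 1 | 0
1 | 0 | 0 | 0 || 0 | 1
1 | 0 | 0 | 1 || 1 | 0
1 | 0 | 1 | 0 || 1 | 0
1 | 0 | 1 | 1 || 0 | 1
1 | 1 | 0 | 0 || 1 | 0
1 | 1 | 0 | 1 || 0 | 1
1 | 1 | 1 | 0 || 0 | 1
1 | 1 | 1 | 1 || 1 | 0
The columns differ at A=0, B=0, C=0, D=0 (φ=0, ψ=1), so they are not equivalent.

not equivalent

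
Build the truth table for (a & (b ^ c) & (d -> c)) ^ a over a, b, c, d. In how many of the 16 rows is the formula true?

  a      b      c      d    |  (((a & (b ^ c)) & (d -> c)) ^ a)
False  False  False  False  |               False              
False  False  False   True  |               False              
False  False   True  False  |               False              
False  False   True   True  |               False              
False   True  False  False  |               False              
False   True  False   True  |               False              
False   True   True  False  |               False              
False   True   True   True  |               False              
 True  False  False  False  |                True              
 True  False  False   True  |                True              
 True  False   True  False  |               False              
 True  False   True   True  |               False              
 True   True  False  False  |               False              
 True   True  False   True  |                True              
 True   True   True  False  |                True              
 True   True   True   True  |                True              
The formula is true on 5 of the 16 rows.

5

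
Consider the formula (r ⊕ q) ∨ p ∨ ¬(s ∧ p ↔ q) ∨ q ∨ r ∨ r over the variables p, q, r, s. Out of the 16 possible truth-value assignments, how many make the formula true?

p | q | r | s | φ
- | - | - | - | -
1 | 1 | 1 | 1 | 1
1 | 1 | 1 | 0 | 1
1 | 1 | 0 | 1 | 1
1 | 1 | 0 | 0 | 1
1 | 0 | 1 | 1 | 1
1 | 0 | 1 | 0 | 1
1 | 0 | 0 | 1 | 1
1 | 0 | 0 | 0 | 1
0 | 1 | 1 | 1 | 1
0 | 1 | 1 | 0 | 1
0 | 1 | 0 | 1 | 1
0 | 1 | 0 | 0 | 1
0 | 0 | 1 | 1 | 1
0 | 0 | 1 | 0 | 1
0 | 0 | 0 | 1 | 0
0 | 0 | 0 | 0 | 0
The formula is true on 14 of the 16 rows.

14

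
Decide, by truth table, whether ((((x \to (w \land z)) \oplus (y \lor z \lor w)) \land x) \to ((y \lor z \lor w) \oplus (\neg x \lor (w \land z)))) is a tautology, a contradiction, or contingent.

tautology

x | y | z | w | (w \land z) | (x \to (w \land z)) | (y \lor z \lor w) | \neg x | (\neg x \lor (w \land z)) | φ
- | - | - | - | ----------- | ------------------- | ----------------- | ------ | ------------------------- | -
T | T | T | T |      T      |          T          |         T         |   F    |             T             | T
T | T | T | F |      F      |          F          |         T         |   F    |             F             | T
T | T | F | T |      F      |          F          |         T         |   F    |             F             | T
T | T | F | F |      F      |          F          |         T         |   F    |             F             | T
T | F | T | T |      T      |          T          |         T         |   F    |             T             | T
T | F | T | F |      F      |          F          |         T         |   F    |             F             | T
T | F | F | T |      F      |          F          |         T         |   F    |             F             | T
T | F | F | F |      F      |          F          |         F         |   F    |             F             | T
F | T | T | T |      T      |          T          |         T         |   T    |             T             | T
F | T | T | F |      F      |          T          |         T         |   T    |             T             | T
F | T | F | T |      F      |          T          |         T         |   T    |             T             | T
F | T | F | F |      F      |          T          |         T         |   T    |             T             | T
F | F | T | T |      T      |          T          |         T         |   T    |             T             | T
F | F | T | F |      F      |          T          |         T         |   T    |             T             | T
F | F | F | T |      F      |          T          |         T         |   T    |             T             | T
F | F | F | F |      F      |          T          |         F         |   T    |             T             | T
Every row is T, so the formula is a tautology.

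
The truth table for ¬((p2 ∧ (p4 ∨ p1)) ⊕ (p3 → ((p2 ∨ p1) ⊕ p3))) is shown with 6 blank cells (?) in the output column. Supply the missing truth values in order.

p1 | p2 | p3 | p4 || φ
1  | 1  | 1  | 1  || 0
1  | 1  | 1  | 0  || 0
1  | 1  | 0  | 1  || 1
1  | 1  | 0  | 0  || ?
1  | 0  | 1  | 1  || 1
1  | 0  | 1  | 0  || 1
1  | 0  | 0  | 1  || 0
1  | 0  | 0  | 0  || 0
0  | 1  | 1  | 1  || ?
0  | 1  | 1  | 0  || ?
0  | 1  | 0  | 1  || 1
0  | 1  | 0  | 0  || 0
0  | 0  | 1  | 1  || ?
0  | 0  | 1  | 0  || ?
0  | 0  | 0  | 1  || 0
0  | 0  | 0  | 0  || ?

1, 0, 1, 0, 0, 0

Row p1=1, p2=1, p3=0, p4=0: (p2 ∧ (p4 ∨ p1)) = 1, (p3 → ((p2 ∨ p1) ⊕ p3)) = 1, ((p2 ∧ (p4 ∨ p1)) ⊕ (p3 → ((p2 ∨ p1) ⊕ p3))) = 0, so the formula = 1.
Row p1=0, p2=1, p3=1, p4=1: (p2 ∧ (p4 ∨ p1)) = 1, (p3 → ((p2 ∨ p1) ⊕ p3)) = 0, ((p2 ∧ (p4 ∨ p1)) ⊕ (p3 → ((p2 ∨ p1) ⊕ p3))) = 1, so the formula = 0.
Row p1=0, p2=1, p3=1, p4=0: (p2 ∧ (p4 ∨ p1)) = 0, (p3 → ((p2 ∨ p1) ⊕ p3)) = 0, ((p2 ∧ (p4 ∨ p1)) ⊕ (p3 → ((p2 ∨ p1) ⊕ p3))) = 0, so the formula = 1.
Row p1=0, p2=0, p3=1, p4=1: (p2 ∧ (p4 ∨ p1)) = 0, (p3 → ((p2 ∨ p1) ⊕ p3)) = 1, ((p2 ∧ (p4 ∨ p1)) ⊕ (p3 → ((p2 ∨ p1) ⊕ p3))) = 1, so the formula = 0.
Row p1=0, p2=0, p3=1, p4=0: (p2 ∧ (p4 ∨ p1)) = 0, (p3 → ((p2 ∨ p1) ⊕ p3)) = 1, ((p2 ∧ (p4 ∨ p1)) ⊕ (p3 → ((p2 ∨ p1) ⊕ p3))) = 1, so the formula = 0.
Row p1=0, p2=0, p3=0, p4=0: (p2 ∧ (p4 ∨ p1)) = 0, (p3 → ((p2 ∨ p1) ⊕ p3)) = 1, ((p2 ∧ (p4 ∨ p1)) ⊕ (p3 → ((p2 ∨ p1) ⊕ p3))) = 1, so the formula = 0.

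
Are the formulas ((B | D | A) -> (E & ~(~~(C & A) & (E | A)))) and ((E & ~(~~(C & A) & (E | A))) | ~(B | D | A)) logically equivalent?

equivalent

A | B | C | D | E | φ | ψ
- | - | - | - | - | - | -
1 | 1 | 1 | 1 | 1 | 0 | 0
1 | 1 | 1 | 1 | 0 | 0 | 0
1 | 1 | 1 | 0 | 1 | 0 | 0
1 | 1 | 1 | 0 | 0 | 0 | 0
1 | 1 | 0 | 1 | 1 | 1 | 1
1 | 1 | 0 | 1 | 0 | 0 | 0
1 | 1 | 0 | 0 | 1 | 1 | 1
1 | 1 | 0 | 0 | 0 | 0 | 0
1 | 0 | 1 | 1 | 1 | 0 | 0
1 | 0 | 1 | 1 | 0 | 0 | 0
1 | 0 | 1 | 0 | 1 | 0 | 0
1 | 0 | 1 | 0 | 0 | 0 | 0
1 | 0 | 0 | 1 | 1 | 1 | 1
1 | 0 | 0 | 1 | 0 | 0 | 0
1 | 0 | 0 | 0 | 1 | 1 | 1
1 | 0 | 0 | 0 | 0 | 0 | 0
0 | 1 | 1 | 1 | 1 | 1 | 1
0 | 1 | 1 | 1 | 0 | 0 | 0
0 | 1 | 1 | 0 | 1 | 1 | 1
0 | 1 | 1 | 0 | 0 | 0 | 0
0 | 1 | 0 | 1 | 1 | 1 | 1
0 | 1 | 0 | 1 | 0 | 0 | 0
0 | 1 | 0 | 0 | 1 | 1 | 1
0 | 1 | 0 | 0 | 0 | 0 | 0
0 | 0 | 1 | 1 | 1 | 1 | 1
0 | 0 | 1 | 1 | 0 | 0 | 0
0 | 0 | 1 | 0 | 1 | 1 | 1
0 | 0 | 1 | 0 | 0 | 1 | 1
0 | 0 | 0 | 1 | 1 | 1 | 1
0 | 0 | 0 | 1 | 0 | 0 | 0
0 | 0 | 0 | 0 | 1 | 1 | 1
0 | 0 | 0 | 0 | 0 | 1 | 1
The columns for φ and ψ agree on every row, so they are logically equivalent.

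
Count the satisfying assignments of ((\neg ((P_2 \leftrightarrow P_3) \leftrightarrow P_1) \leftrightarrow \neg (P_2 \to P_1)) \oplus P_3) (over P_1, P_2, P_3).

2

P_1  P_2  P_3  |  φ
 F    F    F   |  F
 F    F    T   |  F
 F    T    F   |  F
 F    T    T   |  F
 T    F    F   |  T
 T    F    T   |  T
 T    T    F   |  F
 T    T    T   |  F
The formula is true on 2 of the 8 rows.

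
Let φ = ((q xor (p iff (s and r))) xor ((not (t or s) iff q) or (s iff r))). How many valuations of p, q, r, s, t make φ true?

p | q | r | s | t || φ
F | F | F | F | F || F
F | F | F | F | T || F
F | F | F | T | F || F
F | F | F | T | T || F
F | F | T | F | F || T
F | F | T | F | T || F
F | F | T | T | F || T
F | F | T | T | T || T
F | T | F | F | F || T
F | T | F | F | T || T
F | T | F | T | F || F
F | T | F | T | T || F
F | T | T | F | F || T
F | T | T | F | T || F
F | T | T | T | F || F
F | T | T | T | T || F
T | F | F | F | F || T
T | F | F | F | T || T
T | F | F | T | F || T
T | F | F | T | T || T
T | F | T | F | F || F
T | F | T | F | T || T
T | F | T | T | F || F
T | F | T | T | T || F
T | T | F | F | F || F
T | T | F | F | T || F
T | T | F | T | F || T
T | T | F | T | T || T
T | T | T | F | F || F
T | T | T | F | T || T
T | T | T | T | F || T
T | T | T | T | T || T
The formula is true on 16 of the 32 rows.

16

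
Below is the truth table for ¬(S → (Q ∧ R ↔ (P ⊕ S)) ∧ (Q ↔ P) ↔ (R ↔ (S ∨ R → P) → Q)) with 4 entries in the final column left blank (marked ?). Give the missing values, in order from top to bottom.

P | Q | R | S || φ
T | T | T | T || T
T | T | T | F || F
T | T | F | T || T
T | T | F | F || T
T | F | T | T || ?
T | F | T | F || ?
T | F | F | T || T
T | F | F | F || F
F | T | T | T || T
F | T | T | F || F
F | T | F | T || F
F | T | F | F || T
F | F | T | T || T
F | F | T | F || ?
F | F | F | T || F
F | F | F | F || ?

F, T, F, F

Row P=T, Q=F, R=T, S=T: (S → (Q ∧ R ↔ (P ⊕ S)) ∧ (Q ↔ P)) = F, (R ↔ (S ∨ R → P) → Q) = F, (S → (Q ∧ R ↔ (P ⊕ S)) ∧ (Q ↔ P) ↔ (R ↔ (S ∨ R → P) → Q)) = T, so the formula = F.
Row P=T, Q=F, R=T, S=F: (S → (Q ∧ R ↔ (P ⊕ S)) ∧ (Q ↔ P)) = T, (R ↔ (S ∨ R → P) → Q) = F, (S → (Q ∧ R ↔ (P ⊕ S)) ∧ (Q ↔ P) ↔ (R ↔ (S ∨ R → P) → Q)) = F, so the formula = T.
Row P=F, Q=F, R=T, S=F: (S → (Q ∧ R ↔ (P ⊕ S)) ∧ (Q ↔ P)) = T, (R ↔ (S ∨ R → P) → Q) = T, (S → (Q ∧ R ↔ (P ⊕ S)) ∧ (Q ↔ P) ↔ (R ↔ (S ∨ R → P) → Q)) = T, so the formula = F.
Row P=F, Q=F, R=F, S=F: (S → (Q ∧ R ↔ (P ⊕ S)) ∧ (Q ↔ P)) = T, (R ↔ (S ∨ R → P) → Q) = T, (S → (Q ∧ R ↔ (P ⊕ S)) ∧ (Q ↔ P) ↔ (R ↔ (S ∨ R → P) → Q)) = T, so the formula = F.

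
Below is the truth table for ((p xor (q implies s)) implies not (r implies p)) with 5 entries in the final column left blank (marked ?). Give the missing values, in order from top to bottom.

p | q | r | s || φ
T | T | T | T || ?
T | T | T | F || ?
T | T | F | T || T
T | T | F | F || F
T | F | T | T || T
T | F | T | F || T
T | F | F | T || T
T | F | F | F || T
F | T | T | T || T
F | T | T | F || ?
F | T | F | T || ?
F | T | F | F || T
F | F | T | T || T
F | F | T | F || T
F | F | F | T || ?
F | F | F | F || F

T, F, T, F, F

Row p=T, q=T, r=T, s=T: (p xor (q implies s)) = F, not (r implies p) = F, so the formula = T.
Row p=T, q=T, r=T, s=F: (p xor (q implies s)) = T, not (r implies p) = F, so the formula = F.
Row p=F, q=T, r=T, s=F: (p xor (q implies s)) = F, not (r implies p) = T, so the formula = T.
Row p=F, q=T, r=F, s=T: (p xor (q implies s)) = T, not (r implies p) = F, so the formula = F.
Row p=F, q=F, r=F, s=T: (p xor (q implies s)) = T, not (r implies p) = F, so the formula = F.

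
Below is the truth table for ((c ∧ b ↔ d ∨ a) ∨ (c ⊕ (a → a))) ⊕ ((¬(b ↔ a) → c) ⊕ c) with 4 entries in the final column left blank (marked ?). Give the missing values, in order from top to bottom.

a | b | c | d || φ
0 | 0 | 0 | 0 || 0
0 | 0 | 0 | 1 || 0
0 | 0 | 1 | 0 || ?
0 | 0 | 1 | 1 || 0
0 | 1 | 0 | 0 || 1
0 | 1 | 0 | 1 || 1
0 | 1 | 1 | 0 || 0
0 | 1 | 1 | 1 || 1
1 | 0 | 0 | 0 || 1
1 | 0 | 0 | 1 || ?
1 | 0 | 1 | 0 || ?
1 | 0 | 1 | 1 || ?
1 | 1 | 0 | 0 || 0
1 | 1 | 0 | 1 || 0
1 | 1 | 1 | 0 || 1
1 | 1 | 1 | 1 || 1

Row a=0, b=0, c=1, d=0: ((c ∧ b ↔ d ∨ a) ∨ (c ⊕ (a → a))) = 1, ((¬(b ↔ a) → c) ⊕ c) = 0, so the formula = 1.
Row a=1, b=0, c=0, d=1: ((c ∧ b ↔ d ∨ a) ∨ (c ⊕ (a → a))) = 1, ((¬(b ↔ a) → c) ⊕ c) = 0, so the formula = 1.
Row a=1, b=0, c=1, d=0: ((c ∧ b ↔ d ∨ a) ∨ (c ⊕ (a → a))) = 0, ((¬(b ↔ a) → c) ⊕ c) = 0, so the formula = 0.
Row a=1, b=0, c=1, d=1: ((c ∧ b ↔ d ∨ a) ∨ (c ⊕ (a → a))) = 0, ((¬(b ↔ a) → c) ⊕ c) = 0, so the formula = 0.

1, 1, 0, 0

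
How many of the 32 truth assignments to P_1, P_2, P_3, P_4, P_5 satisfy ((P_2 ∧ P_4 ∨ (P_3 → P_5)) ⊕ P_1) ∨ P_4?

P_1 | P_2 | P_3 | P_4 | P_5 | φ
--- | --- | --- | --- | --- | -
 T  |  T  |  T  |  T  |  T  | T
 T  |  T  |  T  |  T  |  F  | T
 T  |  T  |  T  |  F  |  T  | F
 T  |  T  |  T  |  F  |  F  | T
 T  |  T  |  F  |  T  |  T  | T
 T  |  T  |  F  |  T  |  F  | T
 T  |  T  |  F  |  F  |  T  | F
 T  |  T  |  F  |  F  |  F  | F
 T  |  F  |  T  |  T  |  T  | T
 T  |  F  |  T  |  T  |  F  | T
 T  |  F  |  T  |  F  |  T  | F
 T  |  F  |  T  |  F  |  F  | T
 T  |  F  |  F  |  T  |  T  | T
 T  |  F  |  F  |  T  |  F  | T
 T  |  F  |  F  |  F  |  T  | F
 T  |  F  |  F  |  F  |  F  | F
 F  |  T  |  T  |  T  |  T  | T
 F  |  T  |  T  |  T  |  F  | T
 F  |  T  |  T  |  F  |  T  | T
 F  |  T  |  T  |  F  |  F  | F
 F  |  T  |  F  |  T  |  T  | T
 F  |  T  |  F  |  T  |  F  | T
 F  |  T  |  F  |  F  |  T  | T
 F  |  T  |  F  |  F  |  F  | T
 F  |  F  |  T  |  T  |  T  | T
 F  |  F  |  T  |  T  |  F  | T
 F  |  F  |  T  |  F  |  T  | T
 F  |  F  |  T  |  F  |  F  | F
 F  |  F  |  F  |  T  |  T  | T
 F  |  F  |  F  |  T  |  F  | T
 F  |  F  |  F  |  F  |  T  | T
 F  |  F  |  F  |  F  |  F  | T
The formula is true on 24 of the 32 rows.

24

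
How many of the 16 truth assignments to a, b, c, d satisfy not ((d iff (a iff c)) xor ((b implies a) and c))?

8

a | b | c | d || φ
0 | 0 | 0 | 0 || 1
0 | 0 | 0 | 1 || 0
0 | 0 | 1 | 0 || 1
0 | 0 | 1 | 1 || 0
0 | 1 | 0 | 0 || 1
0 | 1 | 0 | 1 || 0
0 | 1 | 1 | 0 || 0
0 | 1 | 1 | 1 || 1
1 | 0 | 0 | 0 || 0
1 | 0 | 0 | 1 || 1
1 | 0 | 1 | 0 || 0
1 | 0 | 1 | 1 || 1
1 | 1 | 0 | 0 || 0
1 | 1 | 0 | 1 || 1
1 | 1 | 1 | 0 || 0
1 | 1 | 1 | 1 || 1
The formula is true on 8 of the 16 rows.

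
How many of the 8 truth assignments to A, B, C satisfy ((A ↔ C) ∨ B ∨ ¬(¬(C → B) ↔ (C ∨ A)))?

7

A | B | C | (A ↔ C) | (C → B) | ¬(C → B) | (C ∨ A) | (¬(C → B) ↔ (C ∨ A)) | ¬(¬(C → B) ↔ (C ∨ A)) | φ
- | - | - | ------- | ------- | -------- | ------- | -------------------- | --------------------- | -
T | T | T |    T    |    T    |    F     |    T    |          F           |           T           | T
T | T | F |    F    |    T    |    F     |    T    |          F           |           T           | T
T | F | T |    T    |    F    |    T     |    T    |          T           |           F           | T
T | F | F |    F    |    T    |    F     |    T    |          F           |           T           | T
F | T | T |    F    |    T    |    F     |    T    |          F           |           T           | T
F | T | F |    T    |    T    |    F     |    F    |          T           |           F           | T
F | F | T |    F    |    F    |    T     |    T    |          T           |           F           | F
F | F | F |    T    |    T    |    F     |    F    |          T           |           F           | T
The formula is true on 7 of the 8 rows.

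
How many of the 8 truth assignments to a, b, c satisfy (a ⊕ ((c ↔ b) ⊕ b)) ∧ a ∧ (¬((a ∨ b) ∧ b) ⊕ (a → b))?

  a      b      c    |  (c ↔ b)  ((c ↔ b) ⊕ b)  (a ⊕ ((c ↔ b) ⊕ b))  ((a ⊕ ((c ↔ b) ⊕ b)) ∧ a)  (a ∨ b)  ((a ∨ b) ∧ b)  ¬((a ∨ b) ∧ b)  (a → b)  (¬((a ∨ b) ∧ b) ⊕ (a → b))    φ  
 True   True   True  |    True       False              True                    True              True        True          False         True              True              True
 True   True  False  |   False        True             False                   False              True        True          False         True              True             False
 True  False   True  |   False       False              True                    True              True       False           True        False              True              True
 True  False  False  |    True        True             False                   False              True       False           True        False              True             False
False   True   True  |    True       False             False                   False              True        True          False         True              True             False
False   True  False  |   False        True              True                   False              True        True          False         True              True             False
False  False   True  |   False       False             False                   False             False       False           True         True             False             False
False  False  False  |    True        True              True                   False             False       False           True         True             False             False
The formula is true on 2 of the 8 rows.

2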